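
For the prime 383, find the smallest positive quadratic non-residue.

(2/383) = +1, so 2 is a residue.
(3/383) = +1, so 3 is a residue.
(4/383) = +1, so 4 is a residue.
(5/383) = −1, so 5 is the smallest positive non-residue mod 383.

5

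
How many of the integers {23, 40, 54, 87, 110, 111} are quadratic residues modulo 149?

(23/149) = -1 → non-residue.
(40/149) = -1 → non-residue.
(54/149) = +1 → QR.
(87/149) = -1 → non-residue.
(110/149) = +1 → QR.
(111/149) = -1 → non-residue.
Total quadratic residues among the 6: 2.

2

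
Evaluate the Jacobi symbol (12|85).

1

Pull out 2^2: since 85 ≡ 5 (mod 8), (2/85) = -1, so (2/85)^2 = +1.
Reciprocity: 3 ≡ 3 and 85 ≡ 1 (mod 4), so (3/85) = +(85/3).
Reduce top mod 3: now compute (1/3).
Reached (1/3) = 1. Collecting the sign flips along the way, the symbol is +1.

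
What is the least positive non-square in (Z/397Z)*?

(2/397) = −1, so 2 is the smallest positive non-residue mod 397.

2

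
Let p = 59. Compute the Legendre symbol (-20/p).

Euler's criterion: (-20/59) ≡ 39^29 (mod 59).
39^2 ≡ 46 (mod 59)
39^4 ≡ 51 (mod 59)
39^8 ≡ 5 (mod 59)
39^16 ≡ 25 (mod 59)
39^29 = 39^(16+8+4+1) ≡ 58 (mod 59).
Result is 58 ≡ −1, so (-20/59) = −1.

-1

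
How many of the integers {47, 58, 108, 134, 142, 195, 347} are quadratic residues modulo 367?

(47/367) = +1 → QR.
(58/367) = -1 → non-residue.
(108/367) = -1 → non-residue.
(134/367) = +1 → QR.
(142/367) = -1 → non-residue.
(195/367) = +1 → QR.
(347/367) = +1 → QR.
Total quadratic residues among the 7: 4.

4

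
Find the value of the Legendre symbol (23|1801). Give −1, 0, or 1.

-1

Reciprocity: 23 ≡ 3 and 1801 ≡ 1 (mod 4), so (23/1801) = +(1801/23).
Reduce top mod 23: now compute (7/23).
Reciprocity: 7 ≡ 3 and 23 ≡ 3 (mod 4), so (7/23) = −(23/7).
Reduce top mod 7: now compute (2/7).
Pull out 2: since 7 ≡ 7 (mod 8), (2/7) = +1.
Reached (1/7) = 1. Collecting the sign flips along the way, the symbol is -1.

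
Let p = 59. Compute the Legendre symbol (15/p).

1

Euler's criterion: (15/59) ≡ 15^29 (mod 59).
15^2 ≡ 48 (mod 59)
15^4 ≡ 3 (mod 59)
15^8 ≡ 9 (mod 59)
15^16 ≡ 22 (mod 59)
15^29 = 15^(16+8+4+1) ≡ 1 (mod 59).
Result is 1, so (15/59) = 1.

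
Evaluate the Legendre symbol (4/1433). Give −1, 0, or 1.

Pull out 2^2: since 1433 ≡ 1 (mod 8), (2/1433) = +1, so (2/1433)^2 = +1.
Reached (1/1433) = 1. Collecting the sign flips along the way, the symbol is +1.

1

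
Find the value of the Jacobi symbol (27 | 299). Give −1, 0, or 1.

1

Reciprocity: 27 ≡ 3 and 299 ≡ 3 (mod 4), so (27/299) = −(299/27).
Reduce top mod 27: now compute (2/27).
Pull out 2: since 27 ≡ 3 (mod 8), (2/27) = -1.
Reached (1/27) = 1. Collecting the sign flips along the way, the symbol is +1.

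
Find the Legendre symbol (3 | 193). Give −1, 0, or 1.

Reciprocity: 3 ≡ 3 and 193 ≡ 1 (mod 4), so (3/193) = +(193/3).
Reduce top mod 3: now compute (1/3).
Reached (1/3) = 1. Collecting the sign flips along the way, the symbol is +1.

1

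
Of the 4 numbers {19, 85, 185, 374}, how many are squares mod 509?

(19/509) = -1 → non-residue.
(85/509) = +1 → QR.
(185/509) = +1 → QR.
(374/509) = -1 → non-residue.
Total quadratic residues among the 4: 2.

2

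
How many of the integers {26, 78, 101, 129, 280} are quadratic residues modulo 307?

4

(26/307) = +1 → QR.
(78/307) = -1 → non-residue.
(101/307) = +1 → QR.
(129/307) = +1 → QR.
(280/307) = +1 → QR.
Total quadratic residues among the 5: 4.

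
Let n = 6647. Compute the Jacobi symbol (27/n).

1

Reciprocity: 27 ≡ 3 and 6647 ≡ 3 (mod 4), so (27/6647) = −(6647/27).
Reduce top mod 27: now compute (5/27).
Reciprocity: 5 ≡ 1 and 27 ≡ 3 (mod 4), so (5/27) = +(27/5).
Reduce top mod 5: now compute (2/5).
Pull out 2: since 5 ≡ 5 (mod 8), (2/5) = -1.
Reached (1/5) = 1. Collecting the sign flips along the way, the symbol is +1.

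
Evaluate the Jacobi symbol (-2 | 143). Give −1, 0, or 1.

-1

First reduce: -2 ≡ 141 (mod 143).
Reciprocity: 141 ≡ 1 and 143 ≡ 3 (mod 4), so (141/143) = +(143/141).
Reduce top mod 141: now compute (2/141).
Pull out 2: since 141 ≡ 5 (mod 8), (2/141) = -1.
Reached (1/141) = 1. Collecting the sign flips along the way, the symbol is -1.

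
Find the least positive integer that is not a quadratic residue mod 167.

5

(2/167) = +1, so 2 is a residue.
(3/167) = +1, so 3 is a residue.
(4/167) = +1, so 4 is a residue.
(5/167) = −1, so 5 is the smallest positive non-residue mod 167.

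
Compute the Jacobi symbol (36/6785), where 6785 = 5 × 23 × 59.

Pull out 2^2: since 6785 ≡ 1 (mod 8), (2/6785) = +1, so (2/6785)^2 = +1.
Reciprocity: 9 ≡ 1 and 6785 ≡ 1 (mod 4), so (9/6785) = +(6785/9).
Reduce top mod 9: now compute (8/9).
Pull out 2^3: since 9 ≡ 1 (mod 8), (2/9) = +1, so (2/9)^3 = +1.
Reached (1/9) = 1. Collecting the sign flips along the way, the symbol is +1.

1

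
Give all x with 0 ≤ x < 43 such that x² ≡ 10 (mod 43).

15, 28

Since 43 ≡ 3 (mod 4), a square root of 10 is 10^((43+1)/4) = 10^11 mod 43.
Repeated squaring: 10^2≡14, 10^4≡24, 10^8≡17 (mod 43).
10^11 = 10^(8+2+1) ≡ 15 (mod 43).
Check: 15² = 225 ≡ 10 (mod 43). The two roots are 15 and 28.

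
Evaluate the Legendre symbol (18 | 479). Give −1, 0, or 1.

Pull out 2: since 479 ≡ 7 (mod 8), (2/479) = +1.
Reciprocity: 9 ≡ 1 and 479 ≡ 3 (mod 4), so (9/479) = +(479/9).
Reduce top mod 9: now compute (2/9).
Pull out 2: since 9 ≡ 1 (mod 8), (2/9) = +1.
Reached (1/9) = 1. Collecting the sign flips along the way, the symbol is +1.

1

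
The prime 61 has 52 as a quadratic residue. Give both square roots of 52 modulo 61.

61 ≡ 1 (mod 4), so we find a root by search.
Trying successive values, 28² = 784 ≡ 52 (mod 61). The other root is 61 − 28 = 33.

28, 33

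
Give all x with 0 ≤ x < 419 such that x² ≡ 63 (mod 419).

77, 342

Since 419 ≡ 3 (mod 4), a square root of 63 is 63^((419+1)/4) = 63^105 mod 419.
Repeated squaring: 63^2≡198, 63^4≡237, 63^8≡23, 63^16≡110, 63^32≡368, 63^64≡87 (mod 419).
63^105 = 63^(64+32+8+1) ≡ 342 (mod 419).
Check: 342² = 116964 ≡ 63 (mod 419). The two roots are 77 and 342.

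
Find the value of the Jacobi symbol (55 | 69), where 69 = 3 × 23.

1

Reciprocity: 55 ≡ 3 and 69 ≡ 1 (mod 4), so (55/69) = +(69/55).
Reduce top mod 55: now compute (14/55).
Pull out 2: since 55 ≡ 7 (mod 8), (2/55) = +1.
Reciprocity: 7 ≡ 3 and 55 ≡ 3 (mod 4), so (7/55) = −(55/7).
Reduce top mod 7: now compute (6/7).
Pull out 2: since 7 ≡ 7 (mod 8), (2/7) = +1.
Reciprocity: 3 ≡ 3 and 7 ≡ 3 (mod 4), so (3/7) = −(7/3).
Reduce top mod 3: now compute (1/3).
Reached (1/3) = 1. Collecting the sign flips along the way, the symbol is +1.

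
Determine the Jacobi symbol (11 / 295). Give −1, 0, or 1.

Reciprocity: 11 ≡ 3 and 295 ≡ 3 (mod 4), so (11/295) = −(295/11).
Reduce top mod 11: now compute (9/11).
Reciprocity: 9 ≡ 1 and 11 ≡ 3 (mod 4), so (9/11) = +(11/9).
Reduce top mod 9: now compute (2/9).
Pull out 2: since 9 ≡ 1 (mod 8), (2/9) = +1.
Reached (1/9) = 1. Collecting the sign flips along the way, the symbol is -1.

-1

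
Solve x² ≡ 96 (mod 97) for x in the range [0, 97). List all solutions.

22, 75

97 ≡ 1 (mod 4), so we find a root by search.
Trying successive values, 22² = 484 ≡ 96 (mod 97). The other root is 97 − 22 = 75.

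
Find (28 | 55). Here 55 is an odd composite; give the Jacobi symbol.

1

Pull out 2^2: since 55 ≡ 7 (mod 8), (2/55) = +1, so (2/55)^2 = +1.
Reciprocity: 7 ≡ 3 and 55 ≡ 3 (mod 4), so (7/55) = −(55/7).
Reduce top mod 7: now compute (6/7).
Pull out 2: since 7 ≡ 7 (mod 8), (2/7) = +1.
Reciprocity: 3 ≡ 3 and 7 ≡ 3 (mod 4), so (3/7) = −(7/3).
Reduce top mod 3: now compute (1/3).
Reached (1/3) = 1. Collecting the sign flips along the way, the symbol is +1.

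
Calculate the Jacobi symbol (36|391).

1

Pull out 2^2: since 391 ≡ 7 (mod 8), (2/391) = +1, so (2/391)^2 = +1.
Reciprocity: 9 ≡ 1 and 391 ≡ 3 (mod 4), so (9/391) = +(391/9).
Reduce top mod 9: now compute (4/9).
Pull out 2^2: since 9 ≡ 1 (mod 8), (2/9) = +1, so (2/9)^2 = +1.
Reached (1/9) = 1. Collecting the sign flips along the way, the symbol is +1.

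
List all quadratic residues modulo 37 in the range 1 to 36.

1, 3, 4, 7, 9, 10, 11, 12, 16, 21, 25, 26, 27, 28, 30, 33, 34, 36

Square k = 1,…,18 (k and 37−k give the same square):
1²=1, 2²=4, 3²=9, 4²=16, 5²=25, 6²=36, 7²≡12, 8²≡27, 9²≡7, 10²≡26, 11²≡10, 12²≡33, 13²≡21, 14²≡11, 15²≡3, 16²≡34, 17²≡30, 18²≡28 (mod 37).
So the quadratic residues mod 37 are {1, 3, 4, 7, 9, 10, 11, 12, 16, 21, 25, 26, 27, 28, 30, 33, 34, 36}.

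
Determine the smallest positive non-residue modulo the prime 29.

(2/29) = −1, so 2 is the smallest positive non-residue mod 29.

2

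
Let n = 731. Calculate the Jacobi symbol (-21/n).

-1

First reduce: -21 ≡ 710 (mod 731).
Pull out 2: since 731 ≡ 3 (mod 8), (2/731) = -1.
Reciprocity: 355 ≡ 3 and 731 ≡ 3 (mod 4), so (355/731) = −(731/355).
Reduce top mod 355: now compute (21/355).
Reciprocity: 21 ≡ 1 and 355 ≡ 3 (mod 4), so (21/355) = +(355/21).
Reduce top mod 21: now compute (19/21).
Reciprocity: 19 ≡ 3 and 21 ≡ 1 (mod 4), so (19/21) = +(21/19).
Reduce top mod 19: now compute (2/19).
Pull out 2: since 19 ≡ 3 (mod 8), (2/19) = -1.
Reached (1/19) = 1. Collecting the sign flips along the way, the symbol is -1.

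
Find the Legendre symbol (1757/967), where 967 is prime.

Euler's criterion: (1757/967) ≡ 790^483 (mod 967).
790^2 ≡ 385 (mod 967)
790^4 ≡ 274 (mod 967)
790^8 ≡ 617 (mod 967)
790^16 ≡ 658 (mod 967)
790^32 ≡ 715 (mod 967)
790^64 ≡ 649 (mod 967)
790^128 ≡ 556 (mod 967)
790^256 ≡ 663 (mod 967)
790^483 = 790^(256+128+64+32+2+1) ≡ 1 (mod 967).
Result is 1, so (1757/967) = 1.

1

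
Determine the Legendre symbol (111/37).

0

First reduce: 111 ≡ 0 (mod 37).
Top reduces to 0: gcd > 1, so the symbol is 0.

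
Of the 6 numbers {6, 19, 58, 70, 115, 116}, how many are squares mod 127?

3

(6/127) = -1 → non-residue.
(19/127) = +1 → QR.
(58/127) = -1 → non-residue.
(70/127) = +1 → QR.
(115/127) = +1 → QR.
(116/127) = -1 → non-residue.
Total quadratic residues among the 6: 3.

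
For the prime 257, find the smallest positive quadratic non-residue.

(2/257) = +1, so 2 is a residue.
(3/257) = −1, so 3 is the smallest positive non-residue mod 257.

3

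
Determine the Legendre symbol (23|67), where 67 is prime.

Euler's criterion: (23/67) ≡ 23^33 (mod 67).
23^2 ≡ 60 (mod 67)
23^4 ≡ 49 (mod 67)
23^8 ≡ 56 (mod 67)
23^16 ≡ 54 (mod 67)
23^32 ≡ 35 (mod 67)
23^33 = 23^(32+1) ≡ 1 (mod 67).
Result is 1, so (23/67) = 1.

1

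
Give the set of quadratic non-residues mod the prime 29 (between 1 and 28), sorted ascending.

2, 3, 8, 10, 11, 12, 14, 15, 17, 18, 19, 21, 26, 27

Square k = 1,…,14 (k and 29−k give the same square):
1²=1, 2²=4, 3²=9, 4²=16, 5²=25, 6²≡7, 7²≡20, 8²≡6, 9²≡23, 10²≡13, 11²≡5, 12²≡28, 13²≡24, 14²≡22 (mod 29).
The residues are {1, 4, 5, 6, 7, 9, 13, 16, 20, 22, 23, 24, 25, 28}; the non-residues are the remaining 14 nonzero classes.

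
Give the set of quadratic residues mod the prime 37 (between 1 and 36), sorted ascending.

Square k = 1,…,18 (k and 37−k give the same square):
1²=1, 2²=4, 3²=9, 4²=16, 5²=25, 6²=36, 7²≡12, 8²≡27, 9²≡7, 10²≡26, 11²≡10, 12²≡33, 13²≡21, 14²≡11, 15²≡3, 16²≡34, 17²≡30, 18²≡28 (mod 37).
So the quadratic residues mod 37 are {1, 3, 4, 7, 9, 10, 11, 12, 16, 21, 25, 26, 27, 28, 30, 33, 34, 36}.

1,3,4,7,9,10,11,12,16,21,25,26,27,28,30,33,34,36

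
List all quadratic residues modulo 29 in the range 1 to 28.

Square k = 1,…,14 (k and 29−k give the same square):
1²=1, 2²=4, 3²=9, 4²=16, 5²=25, 6²≡7, 7²≡20, 8²≡6, 9²≡23, 10²≡13, 11²≡5, 12²≡28, 13²≡24, 14²≡22 (mod 29).
So the quadratic residues mod 29 are {1, 4, 5, 6, 7, 9, 13, 16, 20, 22, 23, 24, 25, 28}.

1,4,5,6,7,9,13,16,20,22,23,24,25,28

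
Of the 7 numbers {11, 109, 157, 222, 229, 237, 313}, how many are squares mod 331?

(11/331) = -1 → non-residue.
(109/331) = +1 → QR.
(157/331) = +1 → QR.
(222/331) = -1 → non-residue.
(229/331) = -1 → non-residue.
(237/331) = -1 → non-residue.
(313/331) = +1 → QR.
Total quadratic residues among the 7: 3.

3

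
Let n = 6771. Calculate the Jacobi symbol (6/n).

Pull out 2: since 6771 ≡ 3 (mod 8), (2/6771) = -1.
Reciprocity: 3 ≡ 3 and 6771 ≡ 3 (mod 4), so (3/6771) = −(6771/3).
Reduce top mod 3: now compute (0/3).
Top reduces to 0: gcd > 1, so the symbol is 0.

0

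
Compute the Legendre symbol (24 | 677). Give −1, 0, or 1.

1

Euler's criterion: (24/677) ≡ 24^338 (mod 677).
24^2 ≡ 576 (mod 677)
24^4 ≡ 46 (mod 677)
24^8 ≡ 85 (mod 677)
24^16 ≡ 455 (mod 677)
24^32 ≡ 540 (mod 677)
24^64 ≡ 490 (mod 677)
24^128 ≡ 442 (mod 677)
24^256 ≡ 388 (mod 677)
24^338 = 24^(256+64+16+2) ≡ 1 (mod 677).
Result is 1, so (24/677) = 1.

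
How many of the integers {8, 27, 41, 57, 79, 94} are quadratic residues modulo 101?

(8/101) = -1 → non-residue.
(27/101) = -1 → non-residue.
(41/101) = -1 → non-residue.
(57/101) = -1 → non-residue.
(79/101) = +1 → QR.
(94/101) = -1 → non-residue.
Total quadratic residues among the 6: 1.

1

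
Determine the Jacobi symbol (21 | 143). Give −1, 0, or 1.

1

Reciprocity: 21 ≡ 1 and 143 ≡ 3 (mod 4), so (21/143) = +(143/21).
Reduce top mod 21: now compute (17/21).
Reciprocity: 17 ≡ 1 and 21 ≡ 1 (mod 4), so (17/21) = +(21/17).
Reduce top mod 17: now compute (4/17).
Pull out 2^2: since 17 ≡ 1 (mod 8), (2/17) = +1, so (2/17)^2 = +1.
Reached (1/17) = 1. Collecting the sign flips along the way, the symbol is +1.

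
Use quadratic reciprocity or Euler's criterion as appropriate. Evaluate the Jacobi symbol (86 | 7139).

1

Pull out 2: since 7139 ≡ 3 (mod 8), (2/7139) = -1.
Reciprocity: 43 ≡ 3 and 7139 ≡ 3 (mod 4), so (43/7139) = −(7139/43).
Reduce top mod 43: now compute (1/43).
Reached (1/43) = 1. Collecting the sign flips along the way, the symbol is +1.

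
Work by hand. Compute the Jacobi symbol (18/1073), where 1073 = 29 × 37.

1

Pull out 2: since 1073 ≡ 1 (mod 8), (2/1073) = +1.
Reciprocity: 9 ≡ 1 and 1073 ≡ 1 (mod 4), so (9/1073) = +(1073/9).
Reduce top mod 9: now compute (2/9).
Pull out 2: since 9 ≡ 1 (mod 8), (2/9) = +1.
Reached (1/9) = 1. Collecting the sign flips along the way, the symbol is +1.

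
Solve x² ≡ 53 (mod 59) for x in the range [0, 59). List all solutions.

Since 59 ≡ 3 (mod 4), a square root of 53 is 53^((59+1)/4) = 53^15 mod 59.
Repeated squaring: 53^2≡36, 53^4≡57, 53^8≡4 (mod 59).
53^15 = 53^(8+4+2+1) ≡ 17 (mod 59).
Check: 17² = 289 ≡ 53 (mod 59). The two roots are 17 and 42.

17, 42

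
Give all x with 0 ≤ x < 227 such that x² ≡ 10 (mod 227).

64, 163

Since 227 ≡ 3 (mod 4), a square root of 10 is 10^((227+1)/4) = 10^57 mod 227.
Repeated squaring: 10^2≡100, 10^4≡12, 10^8≡144, 10^16≡79, 10^32≡112 (mod 227).
10^57 = 10^(32+16+8+1) ≡ 64 (mod 227).
Check: 64² = 4096 ≡ 10 (mod 227). The two roots are 64 and 163.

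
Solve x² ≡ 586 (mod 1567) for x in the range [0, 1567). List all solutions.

Since 1567 ≡ 3 (mod 4), a square root of 586 is 586^((1567+1)/4) = 586^392 mod 1567.
Repeated squaring: 586^2≡223, 586^4≡1152, 586^8≡1422, 586^16≡654, 586^32≡1492, 586^64≡924, 586^128≡1328, 586^256≡709 (mod 1567).
586^392 = 586^(256+128+8) ≡ 1402 (mod 1567).
Check: 1402² = 1965604 ≡ 586 (mod 1567). The two roots are 165 and 1402.

165, 1402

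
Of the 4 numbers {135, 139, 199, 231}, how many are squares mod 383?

(135/383) = -1 → non-residue.
(139/383) = +1 → QR.
(199/383) = -1 → non-residue.
(231/383) = -1 → non-residue.
Total quadratic residues among the 4: 1.

1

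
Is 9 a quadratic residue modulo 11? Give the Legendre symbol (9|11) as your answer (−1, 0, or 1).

Euler's criterion: (9/11) ≡ 9^5 (mod 11).
9^2 ≡ 4 (mod 11)
9^4 ≡ 5 (mod 11)
9^5 = 9^(4+1) ≡ 1 (mod 11).
Result is 1, so (9/11) = 1.

1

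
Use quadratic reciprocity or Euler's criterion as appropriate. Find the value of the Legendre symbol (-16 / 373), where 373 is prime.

1

First reduce: -16 ≡ 357 (mod 373).
Reciprocity: 357 ≡ 1 and 373 ≡ 1 (mod 4), so (357/373) = +(373/357).
Reduce top mod 357: now compute (16/357).
Pull out 2^4: since 357 ≡ 5 (mod 8), (2/357) = -1, so (2/357)^4 = +1.
Reached (1/357) = 1. Collecting the sign flips along the way, the symbol is +1.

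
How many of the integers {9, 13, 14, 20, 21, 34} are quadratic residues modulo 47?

(9/47) = +1 → QR.
(13/47) = -1 → non-residue.
(14/47) = +1 → QR.
(20/47) = -1 → non-residue.
(21/47) = +1 → QR.
(34/47) = +1 → QR.
Total quadratic residues among the 6: 4.

4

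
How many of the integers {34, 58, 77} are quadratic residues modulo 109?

1

(34/109) = +1 → QR.
(58/109) = -1 → non-residue.
(77/109) = -1 → non-residue.
Total quadratic residues among the 3: 1.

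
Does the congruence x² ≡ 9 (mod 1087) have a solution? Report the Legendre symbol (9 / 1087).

1

Euler's criterion: (9/1087) ≡ 9^543 (mod 1087).
9^2 ≡ 81 (mod 1087)
9^4 ≡ 39 (mod 1087)
9^8 ≡ 434 (mod 1087)
9^16 ≡ 305 (mod 1087)
9^32 ≡ 630 (mod 1087)
9^64 ≡ 145 (mod 1087)
9^128 ≡ 372 (mod 1087)
9^256 ≡ 335 (mod 1087)
9^512 ≡ 264 (mod 1087)
9^543 = 9^(512+16+8+4+2+1) ≡ 1 (mod 1087).
Result is 1, so (9/1087) = 1.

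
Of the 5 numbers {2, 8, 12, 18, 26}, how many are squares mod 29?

(2/29) = -1 → non-residue.
(8/29) = -1 → non-residue.
(12/29) = -1 → non-residue.
(18/29) = -1 → non-residue.
(26/29) = -1 → non-residue.
Total quadratic residues among the 5: 0.

0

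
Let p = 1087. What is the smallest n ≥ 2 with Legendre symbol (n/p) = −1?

3

(2/1087) = +1, so 2 is a residue.
(3/1087) = −1, so 3 is the smallest positive non-residue mod 1087.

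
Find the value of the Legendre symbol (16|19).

Pull out 2^4: since 19 ≡ 3 (mod 8), (2/19) = -1, so (2/19)^4 = +1.
Reached (1/19) = 1. Collecting the sign flips along the way, the symbol is +1.

1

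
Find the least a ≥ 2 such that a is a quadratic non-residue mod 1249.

(2/1249) = +1, so 2 is a residue.
(3/1249) = +1, so 3 is a residue.
(4/1249) = +1, so 4 is a residue.
(5/1249) = +1, so 5 is a residue.
(6/1249) = +1, so 6 is a residue.
(7/1249) = −1, so 7 is the smallest positive non-residue mod 1249.

7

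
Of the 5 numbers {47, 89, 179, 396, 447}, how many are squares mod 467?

4

(47/467) = +1 → QR.
(89/467) = +1 → QR.
(179/467) = +1 → QR.
(396/467) = -1 → non-residue.
(447/467) = +1 → QR.
Total quadratic residues among the 5: 4.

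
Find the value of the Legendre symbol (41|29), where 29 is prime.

First reduce: 41 ≡ 12 (mod 29).
Pull out 2^2: since 29 ≡ 5 (mod 8), (2/29) = -1, so (2/29)^2 = +1.
Reciprocity: 3 ≡ 3 and 29 ≡ 1 (mod 4), so (3/29) = +(29/3).
Reduce top mod 3: now compute (2/3).
Pull out 2: since 3 ≡ 3 (mod 8), (2/3) = -1.
Reached (1/3) = 1. Collecting the sign flips along the way, the symbol is -1.

-1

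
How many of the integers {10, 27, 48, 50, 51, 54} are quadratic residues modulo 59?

3

(10/59) = -1 → non-residue.
(27/59) = +1 → QR.
(48/59) = +1 → QR.
(50/59) = -1 → non-residue.
(51/59) = +1 → QR.
(54/59) = -1 → non-residue.
Total quadratic residues among the 6: 3.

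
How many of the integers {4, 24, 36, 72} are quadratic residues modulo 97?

(4/97) = +1 → QR.
(24/97) = +1 → QR.
(36/97) = +1 → QR.
(72/97) = +1 → QR.
Total quadratic residues among the 4: 4.

4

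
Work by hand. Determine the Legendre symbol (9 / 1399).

Reciprocity: 9 ≡ 1 and 1399 ≡ 3 (mod 4), so (9/1399) = +(1399/9).
Reduce top mod 9: now compute (4/9).
Pull out 2^2: since 9 ≡ 1 (mod 8), (2/9) = +1, so (2/9)^2 = +1.
Reached (1/9) = 1. Collecting the sign flips along the way, the symbol is +1.

1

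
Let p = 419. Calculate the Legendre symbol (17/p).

Reciprocity: 17 ≡ 1 and 419 ≡ 3 (mod 4), so (17/419) = +(419/17).
Reduce top mod 17: now compute (11/17).
Reciprocity: 11 ≡ 3 and 17 ≡ 1 (mod 4), so (11/17) = +(17/11).
Reduce top mod 11: now compute (6/11).
Pull out 2: since 11 ≡ 3 (mod 8), (2/11) = -1.
Reciprocity: 3 ≡ 3 and 11 ≡ 3 (mod 4), so (3/11) = −(11/3).
Reduce top mod 3: now compute (2/3).
Pull out 2: since 3 ≡ 3 (mod 8), (2/3) = -1.
Reached (1/3) = 1. Collecting the sign flips along the way, the symbol is -1.

-1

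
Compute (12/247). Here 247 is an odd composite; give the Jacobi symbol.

Pull out 2^2: since 247 ≡ 7 (mod 8), (2/247) = +1, so (2/247)^2 = +1.
Reciprocity: 3 ≡ 3 and 247 ≡ 3 (mod 4), so (3/247) = −(247/3).
Reduce top mod 3: now compute (1/3).
Reached (1/3) = 1. Collecting the sign flips along the way, the symbol is -1.

-1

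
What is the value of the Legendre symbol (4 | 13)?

1

Pull out 2^2: since 13 ≡ 5 (mod 8), (2/13) = -1, so (2/13)^2 = +1.
Reached (1/13) = 1. Collecting the sign flips along the way, the symbol is +1.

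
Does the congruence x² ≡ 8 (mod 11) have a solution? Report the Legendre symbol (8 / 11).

Euler's criterion: (8/11) ≡ 8^5 (mod 11).
8^2 ≡ 9 (mod 11)
8^4 ≡ 4 (mod 11)
8^5 = 8^(4+1) ≡ 10 (mod 11).
Result is 10 ≡ −1, so (8/11) = −1.

-1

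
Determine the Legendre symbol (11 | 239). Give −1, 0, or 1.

1

Euler's criterion: (11/239) ≡ 11^119 (mod 239).
11^2 ≡ 121 (mod 239)
11^4 ≡ 62 (mod 239)
11^8 ≡ 20 (mod 239)
11^16 ≡ 161 (mod 239)
11^32 ≡ 109 (mod 239)
11^64 ≡ 170 (mod 239)
11^119 = 11^(64+32+16+4+2+1) ≡ 1 (mod 239).
Result is 1, so (11/239) = 1.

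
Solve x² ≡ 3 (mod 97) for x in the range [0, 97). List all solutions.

10, 87

97 ≡ 1 (mod 4), so we find a root by search.
Trying successive values, 10² = 100 ≡ 3 (mod 97). The other root is 97 − 10 = 87.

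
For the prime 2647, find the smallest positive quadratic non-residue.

(2/2647) = +1, so 2 is a residue.
(3/2647) = −1, so 3 is the smallest positive non-residue mod 2647.

3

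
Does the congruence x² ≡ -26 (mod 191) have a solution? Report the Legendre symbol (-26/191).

Euler's criterion: (-26/191) ≡ 165^95 (mod 191).
165^2 ≡ 103 (mod 191)
165^4 ≡ 104 (mod 191)
165^8 ≡ 120 (mod 191)
165^16 ≡ 75 (mod 191)
165^32 ≡ 86 (mod 191)
165^64 ≡ 138 (mod 191)
165^95 = 165^(64+16+8+4+2+1) ≡ 190 (mod 191).
Result is 190 ≡ −1, so (-26/191) = −1.

-1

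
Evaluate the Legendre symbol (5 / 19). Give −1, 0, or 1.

1

Reciprocity: 5 ≡ 1 and 19 ≡ 3 (mod 4), so (5/19) = +(19/5).
Reduce top mod 5: now compute (4/5).
Pull out 2^2: since 5 ≡ 5 (mod 8), (2/5) = -1, so (2/5)^2 = +1.
Reached (1/5) = 1. Collecting the sign flips along the way, the symbol is +1.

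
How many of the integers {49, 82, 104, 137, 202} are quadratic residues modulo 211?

3

(49/211) = +1 → QR.
(82/211) = +1 → QR.
(104/211) = -1 → non-residue.
(137/211) = +1 → QR.
(202/211) = -1 → non-residue.
Total quadratic residues among the 5: 3.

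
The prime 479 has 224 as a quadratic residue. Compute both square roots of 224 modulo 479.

163, 316

Since 479 ≡ 3 (mod 4), a square root of 224 is 224^((479+1)/4) = 224^120 mod 479.
Repeated squaring: 224^2≡360, 224^4≡270, 224^8≡92, 224^16≡321, 224^32≡56, 224^64≡262 (mod 479).
224^120 = 224^(64+32+16+8) ≡ 163 (mod 479).
Check: 163² = 26569 ≡ 224 (mod 479). The two roots are 163 and 316.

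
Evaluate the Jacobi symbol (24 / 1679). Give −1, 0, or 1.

Pull out 2^3: since 1679 ≡ 7 (mod 8), (2/1679) = +1, so (2/1679)^3 = +1.
Reciprocity: 3 ≡ 3 and 1679 ≡ 3 (mod 4), so (3/1679) = −(1679/3).
Reduce top mod 3: now compute (2/3).
Pull out 2: since 3 ≡ 3 (mod 8), (2/3) = -1.
Reached (1/3) = 1. Collecting the sign flips along the way, the symbol is +1.

1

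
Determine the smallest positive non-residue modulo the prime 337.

(2/337) = +1, so 2 is a residue.
(3/337) = +1, so 3 is a residue.
(4/337) = +1, so 4 is a residue.
(5/337) = −1, so 5 is the smallest positive non-residue mod 337.

5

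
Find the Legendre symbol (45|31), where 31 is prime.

First reduce: 45 ≡ 14 (mod 31).
Pull out 2: since 31 ≡ 7 (mod 8), (2/31) = +1.
Reciprocity: 7 ≡ 3 and 31 ≡ 3 (mod 4), so (7/31) = −(31/7).
Reduce top mod 7: now compute (3/7).
Reciprocity: 3 ≡ 3 and 7 ≡ 3 (mod 4), so (3/7) = −(7/3).
Reduce top mod 3: now compute (1/3).
Reached (1/3) = 1. Collecting the sign flips along the way, the symbol is +1.

1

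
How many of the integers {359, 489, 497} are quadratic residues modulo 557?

(359/557) = +1 → QR.
(489/557) = +1 → QR.
(497/557) = +1 → QR.
Total quadratic residues among the 3: 3.

3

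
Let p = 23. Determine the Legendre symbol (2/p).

1

Pull out 2: since 23 ≡ 7 (mod 8), (2/23) = +1.
Reached (1/23) = 1. Collecting the sign flips along the way, the symbol is +1.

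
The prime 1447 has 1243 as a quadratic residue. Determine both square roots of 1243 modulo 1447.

531, 916

Since 1447 ≡ 3 (mod 4), a square root of 1243 is 1243^((1447+1)/4) = 1243^362 mod 1447.
Repeated squaring: 1243^2≡1100, 1243^4≡308, 1243^8≡809, 1243^16≡437, 1243^32≡1412, 1243^64≡1225, 1243^128≡86, 1243^256≡161 (mod 1447).
1243^362 = 1243^(256+64+32+8+2) ≡ 531 (mod 1447).
Check: 531² = 281961 ≡ 1243 (mod 1447). The two roots are 531 and 916.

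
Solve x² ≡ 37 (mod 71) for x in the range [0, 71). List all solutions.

26, 45

Since 71 ≡ 3 (mod 4), a square root of 37 is 37^((71+1)/4) = 37^18 mod 71.
Repeated squaring: 37^2≡20, 37^4≡45, 37^8≡37, 37^16≡20 (mod 71).
37^18 = 37^(16+2) ≡ 45 (mod 71).
Check: 45² = 2025 ≡ 37 (mod 71). The two roots are 26 and 45.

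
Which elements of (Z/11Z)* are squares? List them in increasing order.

Square k = 1,…,5 (k and 11−k give the same square):
1²=1, 2²=4, 3²=9, 4²≡5, 5²≡3 (mod 11).
So the quadratic residues mod 11 are {1, 3, 4, 5, 9}.

1, 3, 4, 5, 9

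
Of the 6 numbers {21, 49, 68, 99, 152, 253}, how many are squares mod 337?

3

(21/337) = +1 → QR.
(49/337) = +1 → QR.
(68/337) = -1 → non-residue.
(99/337) = -1 → non-residue.
(152/337) = -1 → non-residue.
(253/337) = +1 → QR.
Total quadratic residues among the 6: 3.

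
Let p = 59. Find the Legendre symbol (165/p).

-1

First reduce: 165 ≡ 47 (mod 59).
Reciprocity: 47 ≡ 3 and 59 ≡ 3 (mod 4), so (47/59) = −(59/47).
Reduce top mod 47: now compute (12/47).
Pull out 2^2: since 47 ≡ 7 (mod 8), (2/47) = +1, so (2/47)^2 = +1.
Reciprocity: 3 ≡ 3 and 47 ≡ 3 (mod 4), so (3/47) = −(47/3).
Reduce top mod 3: now compute (2/3).
Pull out 2: since 3 ≡ 3 (mod 8), (2/3) = -1.
Reached (1/3) = 1. Collecting the sign flips along the way, the symbol is -1.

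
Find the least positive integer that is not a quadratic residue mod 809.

(2/809) = +1, so 2 is a residue.
(3/809) = −1, so 3 is the smallest positive non-residue mod 809.

3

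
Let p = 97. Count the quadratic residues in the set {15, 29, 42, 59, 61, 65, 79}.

(15/97) = -1 → non-residue.
(29/97) = -1 → non-residue.
(42/97) = -1 → non-residue.
(59/97) = -1 → non-residue.
(61/97) = +1 → QR.
(65/97) = +1 → QR.
(79/97) = +1 → QR.
Total quadratic residues among the 7: 3.

3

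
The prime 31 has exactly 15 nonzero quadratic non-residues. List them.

Square k = 1,…,15 (k and 31−k give the same square):
1²=1, 2²=4, 3²=9, 4²=16, 5²=25, 6²≡5, 7²≡18, 8²≡2, 9²≡19, 10²≡7, 11²≡28, 12²≡20, 13²≡14, 14²≡10, 15²≡8 (mod 31).
The residues are {1, 2, 4, 5, 7, 8, 9, 10, 14, 16, 18, 19, 20, 25, 28}; the non-residues are the remaining 15 nonzero classes.

3 6 11 12 13 15 17 21 22 23 24 26 27 29 30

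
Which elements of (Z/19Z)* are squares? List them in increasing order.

Square k = 1,…,9 (k and 19−k give the same square):
1²=1, 2²=4, 3²=9, 4²=16, 5²≡6, 6²≡17, 7²≡11, 8²≡7, 9²≡5 (mod 19).
So the quadratic residues mod 19 are {1, 4, 5, 6, 7, 9, 11, 16, 17}.

1, 4, 5, 6, 7, 9, 11, 16, 17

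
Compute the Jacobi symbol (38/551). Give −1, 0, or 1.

0

Pull out 2: since 551 ≡ 7 (mod 8), (2/551) = +1.
Reciprocity: 19 ≡ 3 and 551 ≡ 3 (mod 4), so (19/551) = −(551/19).
Reduce top mod 19: now compute (0/19).
Top reduces to 0: gcd > 1, so the symbol is 0.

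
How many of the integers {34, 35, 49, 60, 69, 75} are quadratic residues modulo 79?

(34/79) = -1 → non-residue.
(35/79) = -1 → non-residue.
(49/79) = +1 → QR.
(60/79) = -1 → non-residue.
(69/79) = -1 → non-residue.
(75/79) = -1 → non-residue.
Total quadratic residues among the 6: 1.

1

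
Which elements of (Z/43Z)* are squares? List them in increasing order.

Square k = 1,…,21 (k and 43−k give the same square):
1²=1, 2²=4, 3²=9, 4²=16, 5²=25, 6²=36, 7²≡6, 8²≡21, 9²≡38, 10²≡14, 11²≡35, 12²≡15, 13²≡40, 14²≡24, 15²≡10, 16²≡41, 17²≡31, 18²≡23, 19²≡17, 20²≡13, 21²≡11 (mod 43).
So the quadratic residues mod 43 are {1, 4, 6, 9, 10, 11, 13, 14, 15, 16, 17, 21, 23, 24, 25, 31, 35, 36, 38, 40, 41}.

1,4,6,9,10,11,13,14,15,16,17,21,23,24,25,31,35,36,38,40,41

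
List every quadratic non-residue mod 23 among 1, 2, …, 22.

5 7 10 11 14 15 17 19 20 21 22

Square k = 1,…,11 (k and 23−k give the same square):
1²=1, 2²=4, 3²=9, 4²=16, 5²≡2, 6²≡13, 7²≡3, 8²≡18, 9²≡12, 10²≡8, 11²≡6 (mod 23).
The residues are {1, 2, 3, 4, 6, 8, 9, 12, 13, 16, 18}; the non-residues are the remaining 11 nonzero classes.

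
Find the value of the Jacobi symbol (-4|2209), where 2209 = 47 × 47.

1

First reduce: -4 ≡ 2205 (mod 2209).
Reciprocity: 2205 ≡ 1 and 2209 ≡ 1 (mod 4), so (2205/2209) = +(2209/2205).
Reduce top mod 2205: now compute (4/2205).
Pull out 2^2: since 2205 ≡ 5 (mod 8), (2/2205) = -1, so (2/2205)^2 = +1.
Reached (1/2205) = 1. Collecting the sign flips along the way, the symbol is +1.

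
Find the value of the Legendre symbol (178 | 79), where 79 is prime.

Euler's criterion: (178/79) ≡ 20^39 (mod 79).
20^2 ≡ 5 (mod 79)
20^4 ≡ 25 (mod 79)
20^8 ≡ 72 (mod 79)
20^16 ≡ 49 (mod 79)
20^32 ≡ 31 (mod 79)
20^39 = 20^(32+4+2+1) ≡ 1 (mod 79).
Result is 1, so (178/79) = 1.

1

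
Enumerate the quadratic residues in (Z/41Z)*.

Square k = 1,…,20 (k and 41−k give the same square):
1²=1, 2²=4, 3²=9, 4²=16, 5²=25, 6²=36, 7²≡8, 8²≡23, 9²≡40, 10²≡18, 11²≡39, 12²≡21, 13²≡5, 14²≡32, 15²≡20, 16²≡10, 17²≡2, 18²≡37, 19²≡33, 20²≡31 (mod 41).
So the quadratic residues mod 41 are {1, 2, 4, 5, 8, 9, 10, 16, 18, 20, 21, 23, 25, 31, 32, 33, 36, 37, 39, 40}.

1, 2, 4, 5, 8, 9, 10, 16, 18, 20, 21, 23, 25, 31, 32, 33, 36, 37, 39, 40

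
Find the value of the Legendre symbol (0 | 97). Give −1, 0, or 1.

Top reduces to 0: gcd > 1, so the symbol is 0.

0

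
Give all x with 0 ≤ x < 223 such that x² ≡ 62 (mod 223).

Since 223 ≡ 3 (mod 4), a square root of 62 is 62^((223+1)/4) = 62^56 mod 223.
Repeated squaring: 62^2≡53, 62^4≡133, 62^8≡72, 62^16≡55, 62^32≡126 (mod 223).
62^56 = 62^(32+16+8) ≡ 109 (mod 223).
Check: 109² = 11881 ≡ 62 (mod 223). The two roots are 109 and 114.

109, 114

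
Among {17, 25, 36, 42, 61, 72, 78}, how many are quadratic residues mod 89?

6

(17/89) = +1 → QR.
(25/89) = +1 → QR.
(36/89) = +1 → QR.
(42/89) = +1 → QR.
(61/89) = -1 → non-residue.
(72/89) = +1 → QR.
(78/89) = +1 → QR.
Total quadratic residues among the 7: 6.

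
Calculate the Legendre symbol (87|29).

0

First reduce: 87 ≡ 0 (mod 29).
Top reduces to 0: gcd > 1, so the symbol is 0.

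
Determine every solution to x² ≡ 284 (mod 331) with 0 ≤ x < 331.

51, 280

Since 331 ≡ 3 (mod 4), a square root of 284 is 284^((331+1)/4) = 284^83 mod 331.
Repeated squaring: 284^2≡223, 284^4≡79, 284^8≡283, 284^16≡318, 284^32≡169, 284^64≡95 (mod 331).
284^83 = 284^(64+16+2+1) ≡ 280 (mod 331).
Check: 280² = 78400 ≡ 284 (mod 331). The two roots are 51 and 280.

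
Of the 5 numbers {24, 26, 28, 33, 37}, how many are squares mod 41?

(24/41) = -1 → non-residue.
(26/41) = -1 → non-residue.
(28/41) = -1 → non-residue.
(33/41) = +1 → QR.
(37/41) = +1 → QR.
Total quadratic residues among the 5: 2.

2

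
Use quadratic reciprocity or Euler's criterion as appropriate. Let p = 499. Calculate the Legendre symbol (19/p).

-1

Euler's criterion: (19/499) ≡ 19^249 (mod 499).
19^2 ≡ 361 (mod 499)
19^4 ≡ 82 (mod 499)
19^8 ≡ 237 (mod 499)
19^16 ≡ 281 (mod 499)
19^32 ≡ 119 (mod 499)
19^64 ≡ 189 (mod 499)
19^128 ≡ 292 (mod 499)
19^249 = 19^(128+64+32+16+8+1) ≡ 498 (mod 499).
Result is 498 ≡ −1, so (19/499) = −1.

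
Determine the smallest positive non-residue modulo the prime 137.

3

(2/137) = +1, so 2 is a residue.
(3/137) = −1, so 3 is the smallest positive non-residue mod 137.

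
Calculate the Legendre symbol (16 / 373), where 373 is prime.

1

Pull out 2^4: since 373 ≡ 5 (mod 8), (2/373) = -1, so (2/373)^4 = +1.
Reached (1/373) = 1. Collecting the sign flips along the way, the symbol is +1.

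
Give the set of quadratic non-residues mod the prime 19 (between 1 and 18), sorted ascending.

2,3,8,10,12,13,14,15,18

Square k = 1,…,9 (k and 19−k give the same square):
1²=1, 2²=4, 3²=9, 4²=16, 5²≡6, 6²≡17, 7²≡11, 8²≡7, 9²≡5 (mod 19).
The residues are {1, 4, 5, 6, 7, 9, 11, 16, 17}; the non-residues are the remaining 9 nonzero classes.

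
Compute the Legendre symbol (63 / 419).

1

Reciprocity: 63 ≡ 3 and 419 ≡ 3 (mod 4), so (63/419) = −(419/63).
Reduce top mod 63: now compute (41/63).
Reciprocity: 41 ≡ 1 and 63 ≡ 3 (mod 4), so (41/63) = +(63/41).
Reduce top mod 41: now compute (22/41).
Pull out 2: since 41 ≡ 1 (mod 8), (2/41) = +1.
Reciprocity: 11 ≡ 3 and 41 ≡ 1 (mod 4), so (11/41) = +(41/11).
Reduce top mod 11: now compute (8/11).
Pull out 2^3: since 11 ≡ 3 (mod 8), (2/11) = -1, so (2/11)^3 = -1.
Reached (1/11) = 1. Collecting the sign flips along the way, the symbol is +1.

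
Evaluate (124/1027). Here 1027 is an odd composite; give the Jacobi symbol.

-1

Pull out 2^2: since 1027 ≡ 3 (mod 8), (2/1027) = -1, so (2/1027)^2 = +1.
Reciprocity: 31 ≡ 3 and 1027 ≡ 3 (mod 4), so (31/1027) = −(1027/31).
Reduce top mod 31: now compute (4/31).
Pull out 2^2: since 31 ≡ 7 (mod 8), (2/31) = +1, so (2/31)^2 = +1.
Reached (1/31) = 1. Collecting the sign flips along the way, the symbol is -1.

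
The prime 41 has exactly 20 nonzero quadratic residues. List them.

1,2,4,5,8,9,10,16,18,20,21,23,25,31,32,33,36,37,39,40

Square k = 1,…,20 (k and 41−k give the same square):
1²=1, 2²=4, 3²=9, 4²=16, 5²=25, 6²=36, 7²≡8, 8²≡23, 9²≡40, 10²≡18, 11²≡39, 12²≡21, 13²≡5, 14²≡32, 15²≡20, 16²≡10, 17²≡2, 18²≡37, 19²≡33, 20²≡31 (mod 41).
So the quadratic residues mod 41 are {1, 2, 4, 5, 8, 9, 10, 16, 18, 20, 21, 23, 25, 31, 32, 33, 36, 37, 39, 40}.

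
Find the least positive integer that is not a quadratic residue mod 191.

(2/191) = +1, so 2 is a residue.
(3/191) = +1, so 3 is a residue.
(4/191) = +1, so 4 is a residue.
(5/191) = +1, so 5 is a residue.
(6/191) = +1, so 6 is a residue.
(7/191) = −1, so 7 is the smallest positive non-residue mod 191.

7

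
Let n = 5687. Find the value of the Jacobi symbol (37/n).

1

Reciprocity: 37 ≡ 1 and 5687 ≡ 3 (mod 4), so (37/5687) = +(5687/37).
Reduce top mod 37: now compute (26/37).
Pull out 2: since 37 ≡ 5 (mod 8), (2/37) = -1.
Reciprocity: 13 ≡ 1 and 37 ≡ 1 (mod 4), so (13/37) = +(37/13).
Reduce top mod 13: now compute (11/13).
Reciprocity: 11 ≡ 3 and 13 ≡ 1 (mod 4), so (11/13) = +(13/11).
Reduce top mod 11: now compute (2/11).
Pull out 2: since 11 ≡ 3 (mod 8), (2/11) = -1.
Reached (1/11) = 1. Collecting the sign flips along the way, the symbol is +1.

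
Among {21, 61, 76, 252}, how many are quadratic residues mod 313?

1

(21/313) = -1 → non-residue.
(61/313) = -1 → non-residue.
(76/313) = +1 → QR.
(252/313) = -1 → non-residue.
Total quadratic residues among the 4: 1.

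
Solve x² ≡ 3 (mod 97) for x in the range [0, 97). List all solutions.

10, 87

97 ≡ 1 (mod 4), so we find a root by search.
Trying successive values, 10² = 100 ≡ 3 (mod 97). The other root is 97 − 10 = 87.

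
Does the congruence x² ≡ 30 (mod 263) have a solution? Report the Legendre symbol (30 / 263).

-1

Euler's criterion: (30/263) ≡ 30^131 (mod 263).
30^2 ≡ 111 (mod 263)
30^4 ≡ 223 (mod 263)
30^8 ≡ 22 (mod 263)
30^16 ≡ 221 (mod 263)
30^32 ≡ 186 (mod 263)
30^64 ≡ 143 (mod 263)
30^128 ≡ 198 (mod 263)
30^131 = 30^(128+2+1) ≡ 262 (mod 263).
Result is 262 ≡ −1, so (30/263) = −1.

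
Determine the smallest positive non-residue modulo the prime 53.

2

(2/53) = −1, so 2 is the smallest positive non-residue mod 53.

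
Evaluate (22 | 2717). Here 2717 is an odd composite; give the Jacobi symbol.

Pull out 2: since 2717 ≡ 5 (mod 8), (2/2717) = -1.
Reciprocity: 11 ≡ 3 and 2717 ≡ 1 (mod 4), so (11/2717) = +(2717/11).
Reduce top mod 11: now compute (0/11).
Top reduces to 0: gcd > 1, so the symbol is 0.

0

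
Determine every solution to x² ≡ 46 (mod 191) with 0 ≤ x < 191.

Since 191 ≡ 3 (mod 4), a square root of 46 is 46^((191+1)/4) = 46^48 mod 191.
Repeated squaring: 46^2≡15, 46^4≡34, 46^8≡10, 46^16≡100, 46^32≡68 (mod 191).
46^48 = 46^(32+16) ≡ 115 (mod 191).
Check: 115² = 13225 ≡ 46 (mod 191). The two roots are 76 and 115.

76, 115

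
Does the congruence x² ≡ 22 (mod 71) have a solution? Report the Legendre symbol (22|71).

Pull out 2: since 71 ≡ 7 (mod 8), (2/71) = +1.
Reciprocity: 11 ≡ 3 and 71 ≡ 3 (mod 4), so (11/71) = −(71/11).
Reduce top mod 11: now compute (5/11).
Reciprocity: 5 ≡ 1 and 11 ≡ 3 (mod 4), so (5/11) = +(11/5).
Reduce top mod 5: now compute (1/5).
Reached (1/5) = 1. Collecting the sign flips along the way, the symbol is -1.

-1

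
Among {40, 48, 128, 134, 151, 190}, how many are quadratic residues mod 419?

4

(40/419) = -1 → non-residue.
(48/419) = +1 → QR.
(128/419) = -1 → non-residue.
(134/419) = +1 → QR.
(151/419) = +1 → QR.
(190/419) = +1 → QR.
Total quadratic residues among the 6: 4.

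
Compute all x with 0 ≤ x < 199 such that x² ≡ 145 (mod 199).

44, 155

Since 199 ≡ 3 (mod 4), a square root of 145 is 145^((199+1)/4) = 145^50 mod 199.
Repeated squaring: 145^2≡130, 145^4≡184, 145^8≡26, 145^16≡79, 145^32≡72 (mod 199).
145^50 = 145^(32+16+2) ≡ 155 (mod 199).
Check: 155² = 24025 ≡ 145 (mod 199). The two roots are 44 and 155.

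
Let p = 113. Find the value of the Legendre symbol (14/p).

1

Pull out 2: since 113 ≡ 1 (mod 8), (2/113) = +1.
Reciprocity: 7 ≡ 3 and 113 ≡ 1 (mod 4), so (7/113) = +(113/7).
Reduce top mod 7: now compute (1/7).
Reached (1/7) = 1. Collecting the sign flips along the way, the symbol is +1.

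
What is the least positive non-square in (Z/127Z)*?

(2/127) = +1, so 2 is a residue.
(3/127) = −1, so 3 is the smallest positive non-residue mod 127.

3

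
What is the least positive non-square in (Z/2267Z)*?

2

(2/2267) = −1, so 2 is the smallest positive non-residue mod 2267.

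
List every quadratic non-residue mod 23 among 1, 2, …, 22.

Square k = 1,…,11 (k and 23−k give the same square):
1²=1, 2²=4, 3²=9, 4²=16, 5²≡2, 6²≡13, 7²≡3, 8²≡18, 9²≡12, 10²≡8, 11²≡6 (mod 23).
The residues are {1, 2, 3, 4, 6, 8, 9, 12, 13, 16, 18}; the non-residues are the remaining 11 nonzero classes.

5, 7, 10, 11, 14, 15, 17, 19, 20, 21, 22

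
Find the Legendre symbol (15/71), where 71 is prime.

1

Reciprocity: 15 ≡ 3 and 71 ≡ 3 (mod 4), so (15/71) = −(71/15).
Reduce top mod 15: now compute (11/15).
Reciprocity: 11 ≡ 3 and 15 ≡ 3 (mod 4), so (11/15) = −(15/11).
Reduce top mod 11: now compute (4/11).
Pull out 2^2: since 11 ≡ 3 (mod 8), (2/11) = -1, so (2/11)^2 = +1.
Reached (1/11) = 1. Collecting the sign flips along the way, the symbol is +1.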